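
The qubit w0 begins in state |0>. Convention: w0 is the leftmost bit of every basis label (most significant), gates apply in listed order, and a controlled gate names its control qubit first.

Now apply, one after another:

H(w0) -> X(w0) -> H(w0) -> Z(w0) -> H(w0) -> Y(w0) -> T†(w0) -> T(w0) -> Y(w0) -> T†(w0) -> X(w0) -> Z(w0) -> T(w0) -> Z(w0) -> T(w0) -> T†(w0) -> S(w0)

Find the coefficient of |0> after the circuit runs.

|0> carries amplitude -sqrt(2)*exp(3*I*pi/4)/2 in the final state. Key observation: gates 1-4 undo each other exactly, leaving only the rest of the circuit to track.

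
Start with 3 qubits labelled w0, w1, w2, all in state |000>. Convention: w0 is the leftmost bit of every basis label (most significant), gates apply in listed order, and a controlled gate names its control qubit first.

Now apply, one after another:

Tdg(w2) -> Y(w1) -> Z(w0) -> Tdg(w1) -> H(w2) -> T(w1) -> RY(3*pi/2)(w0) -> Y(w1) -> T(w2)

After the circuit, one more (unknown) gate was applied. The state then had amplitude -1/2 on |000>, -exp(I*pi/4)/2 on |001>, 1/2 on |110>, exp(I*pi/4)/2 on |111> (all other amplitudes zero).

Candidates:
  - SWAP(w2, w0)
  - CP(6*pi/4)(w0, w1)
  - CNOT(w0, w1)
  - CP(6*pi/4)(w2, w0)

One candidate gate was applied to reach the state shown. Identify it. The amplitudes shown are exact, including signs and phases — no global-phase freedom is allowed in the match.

The applied gate was CNOT(w0, w1).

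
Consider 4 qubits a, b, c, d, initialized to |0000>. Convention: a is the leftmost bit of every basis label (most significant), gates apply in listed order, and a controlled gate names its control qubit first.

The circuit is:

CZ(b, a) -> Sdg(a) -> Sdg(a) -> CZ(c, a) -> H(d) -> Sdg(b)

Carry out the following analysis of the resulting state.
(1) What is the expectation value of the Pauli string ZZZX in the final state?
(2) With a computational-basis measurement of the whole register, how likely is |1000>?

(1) The expectation value of ZZZX is 1.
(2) The probability of measuring |1000> is 0.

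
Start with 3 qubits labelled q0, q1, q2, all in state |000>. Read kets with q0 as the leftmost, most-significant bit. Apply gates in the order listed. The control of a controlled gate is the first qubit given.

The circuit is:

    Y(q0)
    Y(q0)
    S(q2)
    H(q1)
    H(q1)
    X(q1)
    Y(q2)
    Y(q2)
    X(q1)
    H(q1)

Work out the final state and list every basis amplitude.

The final amplitudes are sqrt(2)/2 on |000>, sqrt(2)/2 on |010>, and 0 on every other basis state. Key observation: steps 5-10 multiply out to the identity, so the circuit reduces to the remaining gates.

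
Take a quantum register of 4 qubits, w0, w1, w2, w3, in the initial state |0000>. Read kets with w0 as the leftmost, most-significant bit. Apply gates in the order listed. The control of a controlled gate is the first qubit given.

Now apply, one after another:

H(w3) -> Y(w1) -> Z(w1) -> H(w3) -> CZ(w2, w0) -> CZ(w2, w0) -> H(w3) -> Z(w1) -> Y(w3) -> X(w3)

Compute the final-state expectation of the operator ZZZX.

The expectation value of ZZZX is 1. Key observation: gates 3-8 undo each other exactly, leaving only the rest of the circuit to track.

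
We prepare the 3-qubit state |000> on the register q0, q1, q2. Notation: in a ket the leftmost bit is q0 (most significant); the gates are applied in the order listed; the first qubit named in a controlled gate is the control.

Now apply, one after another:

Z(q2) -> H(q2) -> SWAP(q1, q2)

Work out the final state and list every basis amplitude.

The final amplitudes are sqrt(2)/2 on |000>, sqrt(2)/2 on |010>, and 0 on every other basis state.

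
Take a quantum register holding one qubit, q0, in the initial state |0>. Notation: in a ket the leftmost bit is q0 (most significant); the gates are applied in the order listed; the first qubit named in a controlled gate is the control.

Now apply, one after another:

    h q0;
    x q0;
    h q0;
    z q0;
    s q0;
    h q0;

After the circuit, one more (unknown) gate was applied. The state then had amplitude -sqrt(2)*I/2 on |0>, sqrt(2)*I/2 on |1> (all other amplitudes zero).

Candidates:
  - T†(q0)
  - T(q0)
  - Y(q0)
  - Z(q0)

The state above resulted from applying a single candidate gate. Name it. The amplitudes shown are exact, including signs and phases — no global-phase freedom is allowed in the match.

The applied gate was Y(q0). Key observation: the block from step 1 through step 4 cancels to the identity and can be dropped.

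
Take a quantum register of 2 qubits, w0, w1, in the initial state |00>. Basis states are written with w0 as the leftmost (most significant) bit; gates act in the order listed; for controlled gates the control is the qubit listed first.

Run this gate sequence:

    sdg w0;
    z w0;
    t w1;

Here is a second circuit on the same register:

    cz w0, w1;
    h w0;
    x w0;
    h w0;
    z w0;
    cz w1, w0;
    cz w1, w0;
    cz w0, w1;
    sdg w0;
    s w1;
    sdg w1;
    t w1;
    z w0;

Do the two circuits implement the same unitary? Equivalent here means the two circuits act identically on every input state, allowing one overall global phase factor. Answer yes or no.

Yes: on every input state the two circuits agree up to one overall phase factor.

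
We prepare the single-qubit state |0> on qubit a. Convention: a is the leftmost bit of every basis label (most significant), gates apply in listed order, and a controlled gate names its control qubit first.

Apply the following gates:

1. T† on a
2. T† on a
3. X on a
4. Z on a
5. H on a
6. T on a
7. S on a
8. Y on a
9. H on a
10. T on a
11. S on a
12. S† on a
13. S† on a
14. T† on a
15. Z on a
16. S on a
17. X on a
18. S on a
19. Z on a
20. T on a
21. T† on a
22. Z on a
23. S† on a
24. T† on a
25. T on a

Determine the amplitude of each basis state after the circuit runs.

The resulting statevector has amplitude -I/2 - exp(I*pi/4)/2 on |0>, -I/2 + exp(I*pi/4)/2 on |1>. Key observation: gates 18-23 undo each other exactly, leaving only the rest of the circuit to track.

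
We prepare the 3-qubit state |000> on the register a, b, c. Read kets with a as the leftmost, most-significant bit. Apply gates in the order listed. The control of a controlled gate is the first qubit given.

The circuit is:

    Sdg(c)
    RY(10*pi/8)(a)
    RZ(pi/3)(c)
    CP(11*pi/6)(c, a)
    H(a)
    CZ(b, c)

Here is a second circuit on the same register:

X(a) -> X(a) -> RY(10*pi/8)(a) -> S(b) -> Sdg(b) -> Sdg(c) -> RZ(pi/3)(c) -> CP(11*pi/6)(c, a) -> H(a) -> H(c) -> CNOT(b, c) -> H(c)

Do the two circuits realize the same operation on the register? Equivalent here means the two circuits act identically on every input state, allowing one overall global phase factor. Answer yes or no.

Yes — the two circuits implement the same unitary up to a global phase.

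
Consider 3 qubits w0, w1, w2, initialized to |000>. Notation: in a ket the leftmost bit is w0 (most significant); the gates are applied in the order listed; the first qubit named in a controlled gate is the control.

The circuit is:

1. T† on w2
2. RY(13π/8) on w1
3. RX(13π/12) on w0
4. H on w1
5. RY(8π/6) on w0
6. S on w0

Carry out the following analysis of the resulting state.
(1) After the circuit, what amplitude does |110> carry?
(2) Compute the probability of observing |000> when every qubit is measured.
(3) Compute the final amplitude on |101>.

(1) The final state's coefficient on |110> equals sqrt(2)*sqrt(1/2 - sqrt(2)/4)*sin(3*pi/16)/8 + sqrt(2)*sqrt(1/2 - sqrt(2)/4)*cos(3*pi/16)/8 + sqrt(6)*sqrt(sqrt(2)/4 + 1/2)*sin(3*pi/16)/8 + sqrt(6)*sqrt(sqrt(2)/4 + 1/2)*cos(3*pi/16)/8 - 3*sqrt(2)*I*sqrt(1/2 - sqrt(2)/4)*cos(3*pi/16)/8 - 3*sqrt(2)*I*sqrt(1/2 - sqrt(2)/4)*sin(3*pi/16)/8 + sqrt(6)*I*sqrt(sqrt(2)/4 + 1/2)*sin(3*pi/16)/8 + sqrt(6)*I*sqrt(sqrt(2)/4 + 1/2)*cos(3*pi/16)/8.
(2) The probability of measuring |000> is -sin(3*pi/16)*cos(3*pi/16)/2 - sqrt(3)*sqrt(1/2 - sqrt(2)/4)*sqrt(sqrt(2)/4 + 1/2)*sin(3*pi/16)*cos(3*pi/16)/4 - sqrt(2)*sin(3*pi/16)*cos(3*pi/16)/16 + sqrt(2)*sin(3*pi/16)**2/32 + sqrt(3)*sqrt(1/2 - sqrt(2)/4)*sqrt(sqrt(2)/4 + 1/2)*sin(3*pi/16)**2/8 + sqrt(2)*cos(3*pi/16)**2/32 + sqrt(3)*sqrt(1/2 - sqrt(2)/4)*sqrt(sqrt(2)/4 + 1/2)*cos(3*pi/16)**2/8 + sin(3*pi/16)**2/4 + cos(3*pi/16)**2/4.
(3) |101> carries amplitude 0 in the final state.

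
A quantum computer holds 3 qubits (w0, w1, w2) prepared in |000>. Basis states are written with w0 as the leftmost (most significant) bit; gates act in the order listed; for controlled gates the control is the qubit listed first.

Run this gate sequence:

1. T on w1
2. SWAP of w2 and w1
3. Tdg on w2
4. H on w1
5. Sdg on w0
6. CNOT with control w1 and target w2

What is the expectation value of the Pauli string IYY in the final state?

In the final state, IYY has expectation -1.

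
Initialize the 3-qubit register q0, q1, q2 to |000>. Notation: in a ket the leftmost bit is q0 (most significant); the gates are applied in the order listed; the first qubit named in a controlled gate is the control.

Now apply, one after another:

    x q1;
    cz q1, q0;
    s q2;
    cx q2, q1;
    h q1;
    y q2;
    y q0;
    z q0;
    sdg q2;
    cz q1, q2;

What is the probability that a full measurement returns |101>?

A full measurement returns |101> with probability 1/2.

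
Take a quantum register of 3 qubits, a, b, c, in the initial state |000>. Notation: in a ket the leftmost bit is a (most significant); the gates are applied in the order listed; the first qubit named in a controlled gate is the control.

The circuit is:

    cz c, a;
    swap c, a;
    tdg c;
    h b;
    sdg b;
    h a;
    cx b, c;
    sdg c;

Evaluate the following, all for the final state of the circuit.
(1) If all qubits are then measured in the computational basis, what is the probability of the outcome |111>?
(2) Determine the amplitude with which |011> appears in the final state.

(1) Outcome |111> occurs with probability 1/4.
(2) |011> carries amplitude -1/2 in the final state.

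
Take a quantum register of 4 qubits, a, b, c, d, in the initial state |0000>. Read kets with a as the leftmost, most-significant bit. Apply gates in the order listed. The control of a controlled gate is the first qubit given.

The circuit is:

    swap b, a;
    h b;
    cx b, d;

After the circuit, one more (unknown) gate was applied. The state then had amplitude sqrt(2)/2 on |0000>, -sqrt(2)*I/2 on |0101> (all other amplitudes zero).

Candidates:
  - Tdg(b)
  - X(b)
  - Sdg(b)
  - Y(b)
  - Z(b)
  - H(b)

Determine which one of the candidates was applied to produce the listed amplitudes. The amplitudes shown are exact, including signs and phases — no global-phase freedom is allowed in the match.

It was Sdg(b) that produced the state shown.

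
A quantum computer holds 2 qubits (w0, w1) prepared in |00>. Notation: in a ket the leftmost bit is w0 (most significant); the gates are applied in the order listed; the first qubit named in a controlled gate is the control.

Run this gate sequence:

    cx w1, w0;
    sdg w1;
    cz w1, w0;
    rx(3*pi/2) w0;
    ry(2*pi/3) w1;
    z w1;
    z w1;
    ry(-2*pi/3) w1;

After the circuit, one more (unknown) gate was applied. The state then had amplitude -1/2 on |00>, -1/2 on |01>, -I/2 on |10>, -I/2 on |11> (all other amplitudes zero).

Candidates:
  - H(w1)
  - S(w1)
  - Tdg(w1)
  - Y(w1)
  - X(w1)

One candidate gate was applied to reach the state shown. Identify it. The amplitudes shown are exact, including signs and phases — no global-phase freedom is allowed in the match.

The applied gate was H(w1). Key observation: gates 5-8 undo each other exactly, leaving only the rest of the circuit to track.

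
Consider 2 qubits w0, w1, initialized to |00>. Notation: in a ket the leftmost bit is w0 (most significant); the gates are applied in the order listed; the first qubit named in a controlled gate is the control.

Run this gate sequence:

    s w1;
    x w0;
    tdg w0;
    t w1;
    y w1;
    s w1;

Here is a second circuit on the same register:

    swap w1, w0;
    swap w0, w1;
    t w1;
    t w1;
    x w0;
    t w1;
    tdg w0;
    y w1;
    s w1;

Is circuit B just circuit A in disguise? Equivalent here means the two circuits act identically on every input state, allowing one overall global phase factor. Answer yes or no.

Yes, they are equivalent — the unitaries differ by at most a global phase.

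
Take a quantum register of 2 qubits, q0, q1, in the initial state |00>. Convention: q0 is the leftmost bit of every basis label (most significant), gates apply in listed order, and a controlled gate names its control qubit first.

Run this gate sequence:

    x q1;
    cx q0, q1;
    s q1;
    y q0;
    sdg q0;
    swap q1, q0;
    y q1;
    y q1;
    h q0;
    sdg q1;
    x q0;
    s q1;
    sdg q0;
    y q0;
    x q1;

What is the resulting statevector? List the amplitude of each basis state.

The resulting statevector has amplitude -sqrt(2)*I/2 on |00>, 0 on |01>, sqrt(2)/2 on |10>, 0 on |11>.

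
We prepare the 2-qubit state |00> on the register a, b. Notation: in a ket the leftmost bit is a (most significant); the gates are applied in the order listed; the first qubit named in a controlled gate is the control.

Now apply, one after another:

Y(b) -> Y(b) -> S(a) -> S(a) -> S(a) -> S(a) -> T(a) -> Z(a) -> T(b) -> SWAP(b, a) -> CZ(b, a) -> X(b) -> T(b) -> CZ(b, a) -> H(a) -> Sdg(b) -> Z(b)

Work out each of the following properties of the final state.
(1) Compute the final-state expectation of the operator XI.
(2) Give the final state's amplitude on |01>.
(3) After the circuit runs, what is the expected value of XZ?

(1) The observable XI averages to 1. Key observation: steps 3-6 multiply out to the identity, so the circuit reduces to the remaining gates.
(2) The final state's coefficient on |01> equals sqrt(2)*exp(3*I*pi/4)/2.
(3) In the final state, XZ has expectation -1.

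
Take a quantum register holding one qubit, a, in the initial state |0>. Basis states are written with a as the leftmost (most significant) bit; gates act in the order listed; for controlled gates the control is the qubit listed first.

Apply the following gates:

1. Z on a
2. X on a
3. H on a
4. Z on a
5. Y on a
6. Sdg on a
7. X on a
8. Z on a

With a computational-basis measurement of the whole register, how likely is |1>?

Outcome |1> occurs with probability 1/2.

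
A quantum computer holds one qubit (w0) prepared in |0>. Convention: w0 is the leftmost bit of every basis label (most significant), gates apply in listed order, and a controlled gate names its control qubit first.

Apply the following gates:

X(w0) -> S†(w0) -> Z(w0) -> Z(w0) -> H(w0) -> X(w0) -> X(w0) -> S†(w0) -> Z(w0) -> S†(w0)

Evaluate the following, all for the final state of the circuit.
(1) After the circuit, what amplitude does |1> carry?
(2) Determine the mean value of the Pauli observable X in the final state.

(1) |1> carries amplitude sqrt(2)*I/2 in the final state.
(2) In the final state, X has expectation -1.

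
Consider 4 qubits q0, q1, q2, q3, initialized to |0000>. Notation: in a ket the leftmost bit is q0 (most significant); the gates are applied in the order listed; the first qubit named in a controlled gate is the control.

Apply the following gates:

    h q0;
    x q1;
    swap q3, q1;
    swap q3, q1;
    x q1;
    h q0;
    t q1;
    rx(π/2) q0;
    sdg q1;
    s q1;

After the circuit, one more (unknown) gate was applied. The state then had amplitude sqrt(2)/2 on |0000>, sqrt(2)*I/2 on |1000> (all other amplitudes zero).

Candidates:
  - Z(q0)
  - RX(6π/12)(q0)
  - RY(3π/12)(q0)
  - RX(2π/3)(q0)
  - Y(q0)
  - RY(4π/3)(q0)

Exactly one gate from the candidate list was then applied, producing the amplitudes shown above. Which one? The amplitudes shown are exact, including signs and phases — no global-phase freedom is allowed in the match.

The applied gate was Z(q0).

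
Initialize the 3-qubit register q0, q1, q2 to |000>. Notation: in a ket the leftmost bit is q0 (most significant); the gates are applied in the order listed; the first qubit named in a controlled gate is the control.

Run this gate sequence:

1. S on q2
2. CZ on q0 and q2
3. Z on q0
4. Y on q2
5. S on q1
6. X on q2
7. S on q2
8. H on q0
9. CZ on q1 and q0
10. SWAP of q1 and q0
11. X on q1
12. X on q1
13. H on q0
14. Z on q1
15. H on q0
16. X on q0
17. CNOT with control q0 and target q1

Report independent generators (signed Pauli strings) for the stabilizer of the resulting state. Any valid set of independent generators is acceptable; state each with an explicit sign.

The final state is stabilized by the group generated by -IXI, -ZII, +IIZ; other independent generating sets are equally valid.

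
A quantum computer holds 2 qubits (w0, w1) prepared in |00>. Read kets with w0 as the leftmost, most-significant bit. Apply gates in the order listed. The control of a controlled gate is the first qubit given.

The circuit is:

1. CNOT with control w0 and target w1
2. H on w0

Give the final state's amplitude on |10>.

The amplitude on |10> is sqrt(2)/2.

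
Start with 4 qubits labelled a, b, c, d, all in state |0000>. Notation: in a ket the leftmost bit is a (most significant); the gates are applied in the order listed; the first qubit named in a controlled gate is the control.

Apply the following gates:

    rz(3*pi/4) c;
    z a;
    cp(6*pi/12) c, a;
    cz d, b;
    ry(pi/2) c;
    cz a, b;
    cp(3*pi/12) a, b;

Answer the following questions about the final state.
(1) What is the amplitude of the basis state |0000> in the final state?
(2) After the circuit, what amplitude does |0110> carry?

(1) The final state's coefficient on |0000> equals -sqrt(2)*exp(5*I*pi/8)/2.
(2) The final state's coefficient on |0110> equals 0.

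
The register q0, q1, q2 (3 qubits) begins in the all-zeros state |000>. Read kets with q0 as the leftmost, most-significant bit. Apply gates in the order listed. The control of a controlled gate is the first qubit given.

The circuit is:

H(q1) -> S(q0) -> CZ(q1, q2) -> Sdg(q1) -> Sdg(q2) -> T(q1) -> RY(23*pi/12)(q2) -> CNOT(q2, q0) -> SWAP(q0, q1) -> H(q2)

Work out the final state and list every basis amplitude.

The final amplitudes are -sqrt(3*sqrt(2) + 6)/8 - sqrt(2 - sqrt(2))/8 on |000>, -sqrt(3*sqrt(2) + 6)/8 - sqrt(2 - sqrt(2))/8 on |001>, -sqrt(6 - 3*sqrt(2))/8 + sqrt(sqrt(2) + 2)/8 on |010>, -sqrt(sqrt(2) + 2)/8 + sqrt(6 - 3*sqrt(2))/8 on |011>, (sqrt(2 - sqrt(2))/8 + sqrt(3*sqrt(2) + 6)/8)*exp(3*I*pi/4) on |100>, (sqrt(2 - sqrt(2))/8 + sqrt(3*sqrt(2) + 6)/8)*exp(3*I*pi/4) on |101>, (-sqrt(sqrt(2) + 2)/8 + sqrt(6 - 3*sqrt(2))/8)*exp(3*I*pi/4) on |110>, (-sqrt(6 - 3*sqrt(2))/8 + sqrt(sqrt(2) + 2)/8)*exp(3*I*pi/4) on |111>.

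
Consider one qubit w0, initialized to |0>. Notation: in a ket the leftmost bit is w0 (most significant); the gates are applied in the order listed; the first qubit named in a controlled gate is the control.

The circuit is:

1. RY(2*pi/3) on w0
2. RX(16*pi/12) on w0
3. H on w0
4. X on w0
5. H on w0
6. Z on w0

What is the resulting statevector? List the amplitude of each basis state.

The resulting statevector has amplitude -1/4 - 3*I/4 on |0>, sqrt(3)*(-1 - I)/4 on |1>. Key observation: gates 3-6 undo each other exactly, leaving only the rest of the circuit to track.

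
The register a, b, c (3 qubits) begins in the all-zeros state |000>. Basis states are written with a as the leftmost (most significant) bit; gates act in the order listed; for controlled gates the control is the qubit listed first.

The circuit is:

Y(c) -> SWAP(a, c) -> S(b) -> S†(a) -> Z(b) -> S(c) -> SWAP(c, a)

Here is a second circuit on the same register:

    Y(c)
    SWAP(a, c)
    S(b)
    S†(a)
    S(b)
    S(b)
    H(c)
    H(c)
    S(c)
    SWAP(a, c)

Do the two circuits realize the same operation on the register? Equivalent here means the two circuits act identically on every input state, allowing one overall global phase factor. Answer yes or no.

Yes — the two circuits implement the same unitary up to a global phase.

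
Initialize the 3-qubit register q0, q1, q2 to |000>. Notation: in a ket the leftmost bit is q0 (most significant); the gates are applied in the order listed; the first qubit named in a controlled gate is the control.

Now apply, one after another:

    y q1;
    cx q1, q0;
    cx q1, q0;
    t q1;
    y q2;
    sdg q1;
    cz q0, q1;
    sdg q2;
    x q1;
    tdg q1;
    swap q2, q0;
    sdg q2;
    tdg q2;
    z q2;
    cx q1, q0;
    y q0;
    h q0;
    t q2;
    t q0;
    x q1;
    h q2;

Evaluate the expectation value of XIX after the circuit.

In the final state, XIX has expectation sqrt(2)/2. Key observation: the block from step 2 through step 3 cancels to the identity and can be dropped.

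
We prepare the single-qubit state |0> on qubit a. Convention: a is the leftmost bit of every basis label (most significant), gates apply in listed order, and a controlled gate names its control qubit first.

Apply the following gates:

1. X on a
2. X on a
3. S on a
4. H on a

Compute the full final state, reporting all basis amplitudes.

The resulting statevector has amplitude sqrt(2)/2 on |0>, sqrt(2)/2 on |1>.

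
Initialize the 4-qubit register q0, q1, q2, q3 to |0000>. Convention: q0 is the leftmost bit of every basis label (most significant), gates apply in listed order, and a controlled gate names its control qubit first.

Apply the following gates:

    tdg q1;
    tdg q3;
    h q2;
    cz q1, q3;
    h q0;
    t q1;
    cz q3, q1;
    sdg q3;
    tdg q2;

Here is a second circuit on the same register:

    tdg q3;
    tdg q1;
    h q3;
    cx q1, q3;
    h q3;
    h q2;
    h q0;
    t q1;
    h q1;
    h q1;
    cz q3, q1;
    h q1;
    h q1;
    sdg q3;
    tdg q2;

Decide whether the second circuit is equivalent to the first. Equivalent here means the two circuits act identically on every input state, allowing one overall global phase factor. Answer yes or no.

Yes, they are equivalent — the unitaries differ by at most a global phase.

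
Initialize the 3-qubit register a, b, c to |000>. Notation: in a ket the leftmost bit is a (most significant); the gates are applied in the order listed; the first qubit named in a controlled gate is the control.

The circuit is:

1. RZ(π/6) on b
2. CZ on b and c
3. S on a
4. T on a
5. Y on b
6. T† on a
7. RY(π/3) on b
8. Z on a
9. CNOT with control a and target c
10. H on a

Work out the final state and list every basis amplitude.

After the circuit, the state carries amplitude -sqrt(2)*exp(5*I*pi/12)/4 on |000>, 0 on |001>, sqrt(6)*exp(5*I*pi/12)/4 on |010>, 0 on |011>, -sqrt(2)*exp(5*I*pi/12)/4 on |100>, 0 on |101>, sqrt(6)*exp(5*I*pi/12)/4 on |110>, 0 on |111>.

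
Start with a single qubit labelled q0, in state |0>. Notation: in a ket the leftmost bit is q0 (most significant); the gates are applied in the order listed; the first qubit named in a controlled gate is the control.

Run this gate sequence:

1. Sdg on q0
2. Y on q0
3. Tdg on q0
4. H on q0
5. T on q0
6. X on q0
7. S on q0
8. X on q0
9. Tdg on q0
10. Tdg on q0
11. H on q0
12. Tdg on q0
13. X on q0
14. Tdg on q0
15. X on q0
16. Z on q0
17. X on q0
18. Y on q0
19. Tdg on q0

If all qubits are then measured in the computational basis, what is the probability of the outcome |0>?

Outcome |0> occurs with probability sqrt(2)/4 + 1/2.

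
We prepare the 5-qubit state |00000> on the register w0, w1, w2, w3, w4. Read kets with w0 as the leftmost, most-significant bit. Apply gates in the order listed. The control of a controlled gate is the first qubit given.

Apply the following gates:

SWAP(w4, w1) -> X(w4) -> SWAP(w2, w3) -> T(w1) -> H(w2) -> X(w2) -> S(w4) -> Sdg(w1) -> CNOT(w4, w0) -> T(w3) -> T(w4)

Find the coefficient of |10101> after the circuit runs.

|10101> carries amplitude sqrt(2)*exp(3*I*pi/4)/2 in the final state.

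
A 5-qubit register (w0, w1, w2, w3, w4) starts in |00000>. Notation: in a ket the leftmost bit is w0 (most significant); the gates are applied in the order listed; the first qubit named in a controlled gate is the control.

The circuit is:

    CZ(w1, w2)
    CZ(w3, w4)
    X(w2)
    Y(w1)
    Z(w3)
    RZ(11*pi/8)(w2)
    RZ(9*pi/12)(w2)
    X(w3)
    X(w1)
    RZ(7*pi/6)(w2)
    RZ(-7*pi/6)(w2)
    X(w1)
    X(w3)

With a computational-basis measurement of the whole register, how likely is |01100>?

A full measurement returns |01100> with probability 1.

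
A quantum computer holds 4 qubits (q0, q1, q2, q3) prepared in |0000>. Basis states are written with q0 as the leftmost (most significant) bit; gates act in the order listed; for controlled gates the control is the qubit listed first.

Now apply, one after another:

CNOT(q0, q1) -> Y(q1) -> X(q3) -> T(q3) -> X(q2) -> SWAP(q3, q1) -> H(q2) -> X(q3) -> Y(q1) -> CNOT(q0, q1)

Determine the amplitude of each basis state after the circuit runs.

The final amplitudes are sqrt(2)*exp(I*pi/4)/2 on |0000>, -sqrt(2)*exp(I*pi/4)/2 on |0010>, and 0 on every other basis state.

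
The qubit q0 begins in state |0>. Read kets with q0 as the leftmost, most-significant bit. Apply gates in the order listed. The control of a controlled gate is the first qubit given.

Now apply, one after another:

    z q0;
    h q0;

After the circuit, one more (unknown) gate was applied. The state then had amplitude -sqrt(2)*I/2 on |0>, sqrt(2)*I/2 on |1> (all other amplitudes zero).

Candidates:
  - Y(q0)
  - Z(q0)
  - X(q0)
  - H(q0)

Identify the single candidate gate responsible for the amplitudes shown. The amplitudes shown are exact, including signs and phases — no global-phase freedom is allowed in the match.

The unique candidate consistent with the amplitudes is Y(q0).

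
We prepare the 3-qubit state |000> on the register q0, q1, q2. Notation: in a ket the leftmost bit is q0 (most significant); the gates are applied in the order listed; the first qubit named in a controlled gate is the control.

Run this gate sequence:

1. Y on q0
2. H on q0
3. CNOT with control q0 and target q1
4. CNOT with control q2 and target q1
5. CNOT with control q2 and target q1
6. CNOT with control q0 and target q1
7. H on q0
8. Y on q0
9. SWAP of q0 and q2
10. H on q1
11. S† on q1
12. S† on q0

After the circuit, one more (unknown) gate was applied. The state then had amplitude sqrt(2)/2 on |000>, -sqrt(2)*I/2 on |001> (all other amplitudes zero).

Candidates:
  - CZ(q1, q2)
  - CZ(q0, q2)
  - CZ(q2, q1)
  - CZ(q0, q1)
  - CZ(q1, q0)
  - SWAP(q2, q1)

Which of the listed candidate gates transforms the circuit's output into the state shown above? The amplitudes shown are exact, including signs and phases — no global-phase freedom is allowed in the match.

The unique candidate consistent with the amplitudes is SWAP(q2, q1). Key observation: the block from step 1 through step 8 cancels to the identity and can be dropped.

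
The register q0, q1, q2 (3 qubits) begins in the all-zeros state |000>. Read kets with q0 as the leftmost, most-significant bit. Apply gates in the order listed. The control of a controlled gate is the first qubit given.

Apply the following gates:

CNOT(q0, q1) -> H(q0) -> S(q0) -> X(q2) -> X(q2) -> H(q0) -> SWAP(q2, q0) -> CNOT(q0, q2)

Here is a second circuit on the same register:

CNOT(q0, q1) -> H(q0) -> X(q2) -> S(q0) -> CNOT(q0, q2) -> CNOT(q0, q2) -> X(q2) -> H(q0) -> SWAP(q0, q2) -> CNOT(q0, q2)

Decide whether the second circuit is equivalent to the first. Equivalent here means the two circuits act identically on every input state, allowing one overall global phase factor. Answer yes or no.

Yes — the two circuits implement the same unitary up to a global phase.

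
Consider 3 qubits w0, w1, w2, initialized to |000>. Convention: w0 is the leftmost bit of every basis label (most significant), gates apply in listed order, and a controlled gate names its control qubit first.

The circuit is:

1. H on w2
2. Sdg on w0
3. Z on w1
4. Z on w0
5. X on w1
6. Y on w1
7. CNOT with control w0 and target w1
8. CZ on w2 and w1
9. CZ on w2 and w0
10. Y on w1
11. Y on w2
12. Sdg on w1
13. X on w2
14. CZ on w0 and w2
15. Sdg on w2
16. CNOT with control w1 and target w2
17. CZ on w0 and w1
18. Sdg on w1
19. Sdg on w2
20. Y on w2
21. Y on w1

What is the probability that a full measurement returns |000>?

A full measurement returns |000> with probability 1/2.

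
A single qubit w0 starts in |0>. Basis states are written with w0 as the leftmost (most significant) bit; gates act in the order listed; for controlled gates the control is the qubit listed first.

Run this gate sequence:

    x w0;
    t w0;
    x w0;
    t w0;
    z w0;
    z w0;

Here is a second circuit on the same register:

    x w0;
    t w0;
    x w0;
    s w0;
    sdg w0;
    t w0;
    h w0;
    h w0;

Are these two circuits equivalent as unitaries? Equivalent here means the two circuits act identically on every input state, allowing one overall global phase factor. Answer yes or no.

Yes: on every input state the two circuits agree up to one overall phase factor.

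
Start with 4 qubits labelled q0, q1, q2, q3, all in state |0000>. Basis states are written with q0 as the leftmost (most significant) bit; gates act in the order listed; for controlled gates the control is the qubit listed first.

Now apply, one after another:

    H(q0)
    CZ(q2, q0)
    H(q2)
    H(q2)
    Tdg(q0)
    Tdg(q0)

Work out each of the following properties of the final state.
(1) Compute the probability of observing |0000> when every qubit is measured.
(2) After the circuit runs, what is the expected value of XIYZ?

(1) A full measurement returns |0000> with probability 1/2. Key observation: gates 3-4 undo each other exactly, leaving only the rest of the circuit to track.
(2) The expectation value of XIYZ is 0.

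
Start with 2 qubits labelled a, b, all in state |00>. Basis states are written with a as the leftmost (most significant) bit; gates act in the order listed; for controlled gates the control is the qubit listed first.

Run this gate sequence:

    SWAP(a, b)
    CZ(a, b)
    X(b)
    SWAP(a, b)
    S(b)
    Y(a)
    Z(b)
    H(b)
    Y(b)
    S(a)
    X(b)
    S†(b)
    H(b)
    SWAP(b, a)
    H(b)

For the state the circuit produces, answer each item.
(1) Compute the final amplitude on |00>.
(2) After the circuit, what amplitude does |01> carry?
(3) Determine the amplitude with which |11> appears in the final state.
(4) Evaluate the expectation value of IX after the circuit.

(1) |00> carries amplitude sqrt(2)*(1 + I)/4 in the final state.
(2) |01> carries amplitude sqrt(2)*(1 + I)/4 in the final state.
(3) The final state's coefficient on |11> equals sqrt(2)*(1 - I)/4.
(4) The expectation value of IX is 1.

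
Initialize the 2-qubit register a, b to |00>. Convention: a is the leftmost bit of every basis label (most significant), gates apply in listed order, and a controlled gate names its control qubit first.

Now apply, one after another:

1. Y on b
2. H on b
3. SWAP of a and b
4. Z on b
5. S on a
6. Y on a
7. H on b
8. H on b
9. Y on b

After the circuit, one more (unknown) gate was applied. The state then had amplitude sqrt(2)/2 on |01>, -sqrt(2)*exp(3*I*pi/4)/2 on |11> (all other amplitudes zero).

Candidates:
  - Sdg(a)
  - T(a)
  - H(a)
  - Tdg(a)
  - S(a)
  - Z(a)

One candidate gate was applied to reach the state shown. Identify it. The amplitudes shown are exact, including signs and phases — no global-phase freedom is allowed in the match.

The unique candidate consistent with the amplitudes is T(a).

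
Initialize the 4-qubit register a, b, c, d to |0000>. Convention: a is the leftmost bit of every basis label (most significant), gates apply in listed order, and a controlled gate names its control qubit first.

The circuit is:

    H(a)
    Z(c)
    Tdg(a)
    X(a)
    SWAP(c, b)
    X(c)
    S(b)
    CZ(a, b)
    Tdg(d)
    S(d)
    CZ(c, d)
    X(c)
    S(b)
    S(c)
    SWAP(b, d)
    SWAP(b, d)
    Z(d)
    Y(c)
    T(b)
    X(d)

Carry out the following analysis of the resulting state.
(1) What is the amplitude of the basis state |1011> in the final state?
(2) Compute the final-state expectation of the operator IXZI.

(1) |1011> carries amplitude sqrt(2)*I/2 in the final state.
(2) The expectation value of IXZI is 0.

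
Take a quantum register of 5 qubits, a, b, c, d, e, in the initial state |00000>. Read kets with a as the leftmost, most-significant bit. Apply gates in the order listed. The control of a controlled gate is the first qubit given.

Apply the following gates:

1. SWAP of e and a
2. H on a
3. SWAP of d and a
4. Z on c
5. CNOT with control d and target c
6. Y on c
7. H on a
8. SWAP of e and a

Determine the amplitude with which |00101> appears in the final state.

|00101> carries amplitude I/2 in the final state.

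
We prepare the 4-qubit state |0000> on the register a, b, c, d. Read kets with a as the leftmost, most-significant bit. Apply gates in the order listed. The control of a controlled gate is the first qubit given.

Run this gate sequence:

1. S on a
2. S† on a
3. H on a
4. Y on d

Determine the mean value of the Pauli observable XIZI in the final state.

The expectation value of XIZI is 1.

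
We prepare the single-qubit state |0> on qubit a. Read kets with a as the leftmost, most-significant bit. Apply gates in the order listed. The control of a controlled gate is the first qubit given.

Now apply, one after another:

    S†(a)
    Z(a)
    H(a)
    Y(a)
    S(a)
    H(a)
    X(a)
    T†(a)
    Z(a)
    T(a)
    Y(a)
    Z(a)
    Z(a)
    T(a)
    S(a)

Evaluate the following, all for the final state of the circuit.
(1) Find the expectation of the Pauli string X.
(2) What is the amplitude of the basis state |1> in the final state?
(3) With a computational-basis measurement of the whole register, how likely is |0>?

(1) The observable X averages to -sqrt(2)/2.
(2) |1> carries amplitude -sqrt(2)/2 in the final state.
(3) Outcome |0> occurs with probability 1/2.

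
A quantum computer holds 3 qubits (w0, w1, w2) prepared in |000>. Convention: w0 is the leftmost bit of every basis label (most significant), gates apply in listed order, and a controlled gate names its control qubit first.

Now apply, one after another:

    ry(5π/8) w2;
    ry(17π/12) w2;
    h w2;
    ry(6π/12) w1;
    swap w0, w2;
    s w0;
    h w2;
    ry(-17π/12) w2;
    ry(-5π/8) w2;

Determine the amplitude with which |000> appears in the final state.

The amplitude on |000> is -sqrt(6)*sqrt(1/2 - sqrt(2)/4)*sqrt(sqrt(2)/4 + 1/2)*sin(5*pi/16)*cos(5*pi/16)/2 - sqrt(3)*cos(5*pi/16)**2/8 - sqrt(2)*sqrt(1/2 - sqrt(2)/4)*sqrt(sqrt(2)/4 + 1/2)*cos(5*pi/16)**2/4 + sqrt(2)*sqrt(1/2 - sqrt(2)/4)*sqrt(sqrt(2)/4 + 1/2)*sin(5*pi/16)**2/4 + sqrt(2)*cos(5*pi/16)**2/4 + sin(5*pi/16)*cos(5*pi/16)/4 + sqrt(3)*sin(5*pi/16)**2/8 + sqrt(2)*sin(5*pi/16)**2/4.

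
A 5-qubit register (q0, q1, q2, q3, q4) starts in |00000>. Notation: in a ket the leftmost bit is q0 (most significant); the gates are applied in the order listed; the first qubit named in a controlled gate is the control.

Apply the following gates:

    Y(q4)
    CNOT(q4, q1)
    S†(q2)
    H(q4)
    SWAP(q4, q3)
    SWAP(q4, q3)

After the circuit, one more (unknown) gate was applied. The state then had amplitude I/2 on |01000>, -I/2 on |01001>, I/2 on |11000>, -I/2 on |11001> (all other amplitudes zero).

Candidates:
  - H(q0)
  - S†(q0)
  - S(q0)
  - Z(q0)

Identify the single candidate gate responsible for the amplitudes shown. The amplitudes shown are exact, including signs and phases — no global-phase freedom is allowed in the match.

The applied gate was H(q0).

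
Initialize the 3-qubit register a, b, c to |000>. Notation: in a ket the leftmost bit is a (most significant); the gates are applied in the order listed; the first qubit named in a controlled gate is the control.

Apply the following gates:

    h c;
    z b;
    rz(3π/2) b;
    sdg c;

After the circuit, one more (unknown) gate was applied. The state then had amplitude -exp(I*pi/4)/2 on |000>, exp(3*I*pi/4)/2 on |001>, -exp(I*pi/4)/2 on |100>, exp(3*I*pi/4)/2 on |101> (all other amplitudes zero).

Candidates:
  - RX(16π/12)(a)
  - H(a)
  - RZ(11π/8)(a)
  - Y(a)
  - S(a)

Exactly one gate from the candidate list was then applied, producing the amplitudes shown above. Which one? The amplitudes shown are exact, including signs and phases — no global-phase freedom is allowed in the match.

The applied gate was H(a).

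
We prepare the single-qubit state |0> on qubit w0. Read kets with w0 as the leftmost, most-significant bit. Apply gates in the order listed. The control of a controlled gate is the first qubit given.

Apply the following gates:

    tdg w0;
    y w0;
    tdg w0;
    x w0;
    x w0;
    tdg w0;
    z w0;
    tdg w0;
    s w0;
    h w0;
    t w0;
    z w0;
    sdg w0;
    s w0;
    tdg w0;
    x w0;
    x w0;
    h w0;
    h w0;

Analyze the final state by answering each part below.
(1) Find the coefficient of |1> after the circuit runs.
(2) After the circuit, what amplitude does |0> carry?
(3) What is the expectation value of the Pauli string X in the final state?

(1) The amplitude on |1> is -sqrt(2)*exp(I*pi/4)/2.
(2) |0> carries amplitude -sqrt(2)*exp(I*pi/4)/2 in the final state.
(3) In the final state, X has expectation 1.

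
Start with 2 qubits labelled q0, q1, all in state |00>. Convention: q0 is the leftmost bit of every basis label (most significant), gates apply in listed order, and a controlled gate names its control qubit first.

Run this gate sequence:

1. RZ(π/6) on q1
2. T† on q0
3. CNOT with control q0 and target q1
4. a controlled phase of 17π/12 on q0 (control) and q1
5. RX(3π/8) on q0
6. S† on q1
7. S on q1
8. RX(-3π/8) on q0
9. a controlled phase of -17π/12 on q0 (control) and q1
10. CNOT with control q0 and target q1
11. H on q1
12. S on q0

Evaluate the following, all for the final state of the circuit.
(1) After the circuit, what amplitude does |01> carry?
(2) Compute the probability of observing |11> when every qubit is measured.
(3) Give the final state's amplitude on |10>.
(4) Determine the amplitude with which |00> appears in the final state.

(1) |01> carries amplitude -sqrt(2)*exp(11*I*pi/12)/2 in the final state. Key observation: gates 3-10 undo each other exactly, leaving only the rest of the circuit to track.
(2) The probability of measuring |11> is 0.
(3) The final state's coefficient on |10> equals 0.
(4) The amplitude on |00> is -sqrt(2)*exp(11*I*pi/12)/2.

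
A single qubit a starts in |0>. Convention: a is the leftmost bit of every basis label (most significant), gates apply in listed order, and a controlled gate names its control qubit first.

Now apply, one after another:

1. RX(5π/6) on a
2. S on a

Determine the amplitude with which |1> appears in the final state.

|1> carries amplitude sqrt(2)/4 + sqrt(6)/4 in the final state.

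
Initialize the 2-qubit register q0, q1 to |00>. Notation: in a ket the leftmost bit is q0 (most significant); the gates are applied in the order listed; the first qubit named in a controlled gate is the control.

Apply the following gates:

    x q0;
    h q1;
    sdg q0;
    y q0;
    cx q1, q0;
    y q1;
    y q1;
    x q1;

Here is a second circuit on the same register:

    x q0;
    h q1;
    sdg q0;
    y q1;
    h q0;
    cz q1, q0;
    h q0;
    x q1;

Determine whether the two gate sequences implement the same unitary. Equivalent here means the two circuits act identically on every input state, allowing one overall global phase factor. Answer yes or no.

No: there is an input state on which the two circuits produce genuinely different outputs (not merely differing by a phase).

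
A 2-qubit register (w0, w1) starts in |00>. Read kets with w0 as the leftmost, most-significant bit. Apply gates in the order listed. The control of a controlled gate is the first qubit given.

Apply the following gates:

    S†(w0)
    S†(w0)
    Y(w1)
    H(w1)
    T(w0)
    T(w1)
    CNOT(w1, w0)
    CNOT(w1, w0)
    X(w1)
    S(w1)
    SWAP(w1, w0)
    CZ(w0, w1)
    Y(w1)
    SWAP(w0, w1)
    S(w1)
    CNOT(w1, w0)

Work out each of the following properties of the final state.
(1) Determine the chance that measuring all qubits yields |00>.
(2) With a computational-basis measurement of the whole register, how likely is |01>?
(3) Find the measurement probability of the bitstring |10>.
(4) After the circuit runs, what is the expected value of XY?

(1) Outcome |00> occurs with probability 0.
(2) The probability of measuring |01> is 1/2.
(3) The probability of measuring |10> is 1/2.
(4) The observable XY averages to -sqrt(2)/2.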